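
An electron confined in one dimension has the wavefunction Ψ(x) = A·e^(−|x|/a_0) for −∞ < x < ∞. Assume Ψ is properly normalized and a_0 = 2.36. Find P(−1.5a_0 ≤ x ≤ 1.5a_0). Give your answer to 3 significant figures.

P = ∫_{−1.5a_0}^{1.5a_0} |Ψ(x)|² dx.
Since A² = 1/(a_0), this is the region integral divided by the full normalization integral.
Both integrals are even about x = 0, so only the x ≥ 0 halves are needed (the factors of 2 cancel). In terms of u = x/a_0 (A² and the length scale cancel between numerator and denominator), P = [∫_{0}^{1.5} e^(-2·u) du] / [∫_{0}^{∞} e^(-2·u) du].
Using ∫ e^(-2·u) du = -e^(-2·u)/2, the numerator is 1/2 - e^(-3)/2 and the denominator is 1/2.
Taking the ratio, P = 0.9502.

P ≈ 0.950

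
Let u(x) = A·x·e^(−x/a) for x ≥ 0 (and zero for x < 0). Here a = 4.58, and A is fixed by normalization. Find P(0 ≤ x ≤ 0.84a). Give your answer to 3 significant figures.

|u|² is the probability density, so P = ∫_{0}^{0.84a} |u|² dx.
Since A² = 1/(a^3/4), this is the region integral divided by the full normalization integral.
Substituting t = x/a, A² and the length scale cancel in the ratio: P = ∫_{0}^{0.84} t^2·e^(-2·t) dt / ∫_{0}^{∞} t^2·e^(-2·t) dt.
Using ∫ t^2·e^(-2·t) dt = -(2·t^2 + 2·t + 1)·e^(-2·t)/4, the numerator is 1/4 - 2557·e^(-42/25)/2500 and the denominator is 1/4.
Evaluating gives P = 0.2375.

P ≈ 0.238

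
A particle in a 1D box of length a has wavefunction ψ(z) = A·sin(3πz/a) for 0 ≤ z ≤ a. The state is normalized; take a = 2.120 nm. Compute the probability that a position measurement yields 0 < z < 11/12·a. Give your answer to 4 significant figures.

The probability is P = ∫ |ψ|² dz over [0, 11/12·a].
Since A² = 1/(a/2), this is the region integral divided by the full normalization integral.
Substituting u = z/a, A² and the length scale cancel in the ratio: P = ∫_{0}^{11/12} sin(3·π·u)^2 du / ∫_{0}^{1} sin(3·π·u)^2 du.
With ∫ sin(3·π·u)^2 du = u/2 - sin(6·π·u)/(12·π) + C, the region integral is 1/(12·π) + 11/24 and the full one is 1/2.
Taking the ratio, P = (2 + 11·π)/(12·π).

P ≈ 0.9697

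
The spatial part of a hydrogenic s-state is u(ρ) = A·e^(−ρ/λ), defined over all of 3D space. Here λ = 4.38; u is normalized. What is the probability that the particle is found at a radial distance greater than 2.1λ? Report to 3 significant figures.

P ≈ 0.210

P = ∫ |u|² 4πρ² dρ over ρ > 2.1λ.
A² is fixed by ∫₀^∞ 4πρ²|u|² dρ = 1, i.e. A² = (π·λ^3)^(−1).
Let t = ρ/λ; then A², 4π and the length scale all cancel, so P = ∫_{2.1}^{∞} t^2·e^(-2·t) dt ÷ ∫_{0}^{∞} t^2·e^(-2·t) dt.
With ∫ t^2·e^(-2·t) dt = -(2·t^2 + 2·t + 1)·e^(-2·t)/4 + C, the region integral is 701·e^(-21/5)/200 and the full one is 1/4.
Taking the ratio yields P = 0.2102.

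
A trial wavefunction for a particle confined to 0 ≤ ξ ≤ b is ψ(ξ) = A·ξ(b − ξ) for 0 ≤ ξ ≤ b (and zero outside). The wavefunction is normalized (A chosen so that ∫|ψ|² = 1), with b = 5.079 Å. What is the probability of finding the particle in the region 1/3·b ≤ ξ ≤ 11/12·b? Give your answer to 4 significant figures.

P ≈ 0.7850

The probability is P = ∫ |ψ|² dξ over [1/3·b, 11/12·b].
With A² fixed by ∫|ψ|² = 1, i.e. A² = (b^5/30)^(−1), substitute and integrate.
Substituting u = ξ/b, A² and the length scale cancel in the ratio: P = ∫_{1/3}^{11/12} u^2·(1 - u)^2 du / ∫_{0}^{1} u^2·(1 - u)^2 du.
An antiderivative of u^2·(1 - u)^2 is u^3·(6·u^2 - 15·u + 10)/30; evaluating from 1/3 to 11/12 gives ≈ 0.0261679, while the full integral is 1/30.
This works out to P = 0.78504.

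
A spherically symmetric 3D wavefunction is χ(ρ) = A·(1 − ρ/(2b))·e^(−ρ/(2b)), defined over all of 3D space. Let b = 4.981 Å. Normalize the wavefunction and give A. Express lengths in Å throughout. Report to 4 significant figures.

The normalization condition is ∫|χ|² 4πρ² dρ = 1 from 0 to ∞.
The angular integral contributes 4π, leaving ∫₀^∞ ρ²|χ|² dρ.
With χ = A·(1 − ρ/(2b))·e^(−ρ/(2b)), the integral evaluates to A²·[8·π·b^3].
Setting this equal to 1 gives A² = 1/(8·π·b^3).
With b = 4.981: A² = 0.00032197 and A = 0.017943.

A ≈ 0.01794 Å^(-3/2)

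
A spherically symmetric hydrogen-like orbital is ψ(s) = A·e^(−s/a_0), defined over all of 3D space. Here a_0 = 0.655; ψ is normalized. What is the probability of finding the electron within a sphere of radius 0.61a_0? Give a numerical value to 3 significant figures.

P ≈ 0.125

With dV = 4πs²ds, the probability is ∫|ψ|² dV over s ≤ 0.61a_0.
A² is fixed by ∫₀^∞ 4πs²|ψ|² ds = 1, i.e. A² = (π·a_0^3)^(−1).
In terms of u = s/a_0 (A², 4π and the length scale all cancel between numerator and denominator), P = [∫_{0}^{0.61} u^2·e^(-2·u) du] / [∫_{0}^{∞} u^2·e^(-2·u) du].
With ∫ u^2·e^(-2·u) du = -(2·u^2 + 2·u + 1)·e^(-2·u)/4 + C, the region integral is ≈ 0.031220 and the full one is 1/4.
The region integral divided by the full integral gives P = 0.1249.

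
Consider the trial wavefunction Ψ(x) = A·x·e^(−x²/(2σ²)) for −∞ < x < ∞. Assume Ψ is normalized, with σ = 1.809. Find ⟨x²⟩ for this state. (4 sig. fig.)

⟨x²⟩ = ∫ x^2 |Ψ|² dx over the full domain.
Since the A² factors cancel between numerator and denominator, ⟨x²⟩ = 3·σ^2/2.
Putting σ = 1.809 gives 4.9087.

⟨x^2⟩ ≈ 4.909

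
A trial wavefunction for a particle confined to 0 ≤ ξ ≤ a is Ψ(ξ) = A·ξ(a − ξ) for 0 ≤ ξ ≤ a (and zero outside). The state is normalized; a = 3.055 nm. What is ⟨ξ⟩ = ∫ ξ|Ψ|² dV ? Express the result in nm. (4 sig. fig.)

⟨ξ⟩ ≈ 1.528 nm

⟨ξ⟩ = ∫ ξ |Ψ|² dξ over the full domain.
Expanding the polynomial and integrating term by term, since the A² factors cancel between numerator and denominator, ⟨ξ⟩ = a/2.
Putting a = 3.055 gives 1.5275.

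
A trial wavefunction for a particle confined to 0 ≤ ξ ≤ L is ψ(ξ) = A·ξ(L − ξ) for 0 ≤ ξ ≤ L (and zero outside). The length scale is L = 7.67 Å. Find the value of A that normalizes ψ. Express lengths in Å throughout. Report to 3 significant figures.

A ≈ 0.0336 Å^(-5/2)

We need A² ∫|f|² dξ = 1, taking the integral from 0 to L.
Carrying out the integral gives A² · L^5/30.
Setting this equal to 1 gives A² = 1/(L^5/30).
Plugging in L = 7.67 yields A = 0.03362.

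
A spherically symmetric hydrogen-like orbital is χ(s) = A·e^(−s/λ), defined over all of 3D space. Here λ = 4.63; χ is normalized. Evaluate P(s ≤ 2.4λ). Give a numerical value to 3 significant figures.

With dV = 4πs²ds, the probability is ∫|χ|² dV over s ≤ 2.4λ.
A² is fixed by ∫₀^∞ 4πs²|χ|² ds = 1, i.e. A² = (π·λ^3)^(−1).
Let u = s/λ; then A², 4π and the length scale all cancel, so P = ∫_{0}^{2.4} u^2·e^(-2·u) du ÷ ∫_{0}^{∞} u^2·e^(-2·u) du.
With ∫ u^2·e^(-2·u) du = -(2·u^2 + 2·u + 1)·e^(-2·u)/4 + C, the region integral is 1/4 - 433·e^(-24/5)/100 and the full one is 1/4.
The region integral divided by the full integral gives P = 0.8575.

P ≈ 0.857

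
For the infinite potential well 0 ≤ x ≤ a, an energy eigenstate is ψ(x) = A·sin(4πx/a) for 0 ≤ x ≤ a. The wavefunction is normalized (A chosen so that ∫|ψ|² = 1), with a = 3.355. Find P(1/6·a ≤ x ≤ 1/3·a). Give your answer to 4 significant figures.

P ≈ 0.09775

P = ∫_{1/6·a}^{1/3·a} |ψ(x)|² dx.
Since A² = 1/(a/2), this is the region integral divided by the full normalization integral.
Let u = x/a; then A² and the length scale cancel, so P = ∫_{1/6}^{1/3} sin(4·π·u)^2 du ÷ ∫_{0}^{1} sin(4·π·u)^2 du.
An antiderivative of sin(4·π·u)^2 is u/2 - sin(4·π·u)·cos(4·π·u)/(8·π); evaluating from 1/6 to 1/3 gives -√(3)/(16·π) + 1/12, while the full integral is 1/2.
This works out to P = (-√(3)/8 + π/6)/π.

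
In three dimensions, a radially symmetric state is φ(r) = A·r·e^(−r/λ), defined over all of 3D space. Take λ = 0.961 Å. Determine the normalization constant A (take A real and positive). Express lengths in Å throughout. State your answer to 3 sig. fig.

A ≈ 0.360 Å^(-5/2)

We need A² ∫|f|² 4πr² dr = 1, taking the integral from 0 to ∞.
The integral (without the A² prefactor) comes out to 3·π·λ^5.
Plugging in λ = 0.961 yields A = 0.3598.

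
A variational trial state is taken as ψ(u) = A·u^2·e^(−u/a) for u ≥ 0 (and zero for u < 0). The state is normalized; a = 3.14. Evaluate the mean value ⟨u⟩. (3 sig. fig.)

⟨u⟩ = ∫ u |ψ|² du over the full domain.
With ∫₀^∞ u^5 e^(−αu) du = 5!/α^6, evaluating both integrals, ⟨u⟩ = 5·a/2.
With a = 3.14, ⟨u⟩ = 7.850.

⟨u⟩ ≈ 7.85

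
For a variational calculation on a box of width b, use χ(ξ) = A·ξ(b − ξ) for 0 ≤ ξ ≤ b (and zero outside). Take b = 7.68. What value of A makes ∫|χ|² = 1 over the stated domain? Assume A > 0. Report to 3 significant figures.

The normalization condition is ∫|χ|² dξ = 1 from 0 to b.
Expanding the polynomial and integrating term by term, the integral (without the A² prefactor) comes out to b^5/30.
So A² = (b^5/30)^(−1).
With b = 7.68: A² = 0.001123 and A = 0.03351.

A ≈ 0.0335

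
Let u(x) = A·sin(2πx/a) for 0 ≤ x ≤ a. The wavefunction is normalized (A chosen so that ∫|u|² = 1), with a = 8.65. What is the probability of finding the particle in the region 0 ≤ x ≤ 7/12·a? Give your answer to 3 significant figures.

The probability is P = ∫ |u|² dx over [0, 7/12·a].
With A² fixed by ∫|u|² = 1, i.e. A² = (a/2)^(−1), substitute and integrate.
Substituting t = x/a, A² and the length scale cancel in the ratio: P = ∫_{0}^{7/12} sin(2·π·t)^2 dt / ∫_{0}^{1} sin(2·π·t)^2 dt.
An antiderivative of sin(2·π·t)^2 is t/2 - sin(4·π·t)/(8·π); evaluating from 0 to 7/12 gives -√(3)/(16·π) + 7/24, while the full integral is 1/2.
This works out to P = -√(3)/(8·π) + 7/12.

P ≈ 0.514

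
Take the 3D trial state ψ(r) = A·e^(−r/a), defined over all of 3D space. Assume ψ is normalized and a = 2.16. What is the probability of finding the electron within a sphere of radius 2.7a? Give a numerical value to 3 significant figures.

P = ∫ |ψ|² 4πr² dr over r ≤ 2.7a.
Normalization gives A² = 1/(π·a^3).
In terms of u = r/a (A², 4π and the length scale all cancel between numerator and denominator), P = [∫_{0}^{2.7} u^2·e^(-2·u) du] / [∫_{0}^{∞} u^2·e^(-2·u) du].
Using ∫ u^2·e^(-2·u) du = -(2·u^2 + 2·u + 1)·e^(-2·u)/4, the numerator is 1/4 - 1049·e^(-27/5)/200 and the denominator is 1/4.
The region integral divided by the full integral gives P = 0.9052.

P ≈ 0.905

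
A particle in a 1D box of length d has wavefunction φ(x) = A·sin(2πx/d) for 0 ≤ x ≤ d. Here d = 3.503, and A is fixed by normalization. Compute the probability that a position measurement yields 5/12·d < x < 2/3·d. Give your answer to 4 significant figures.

|φ|² is the probability density, so P = ∫_{5/12·d}^{2/3·d} |φ|² dx.
With A² fixed by ∫|φ|² = 1, i.e. A² = (d/2)^(−1), substitute and integrate.
In terms of u = x/d (A² and the length scale cancel between numerator and denominator), P = [∫_{5/12}^{2/3} sin(2·π·u)^2 du] / [∫_{0}^{1} sin(2·π·u)^2 du].
With ∫ sin(2·π·u)^2 du = u/2 - sin(4·π·u)/(8·π) + C, the region integral is -√(3)/(8·π) + 1/8 and the full one is 1/2.
Taking the ratio, P = (π - √(3))/(4·π).

P ≈ 0.1122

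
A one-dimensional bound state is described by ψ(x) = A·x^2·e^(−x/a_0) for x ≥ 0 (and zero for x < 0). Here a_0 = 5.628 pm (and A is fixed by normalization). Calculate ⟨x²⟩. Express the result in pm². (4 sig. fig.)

The expectation value is the |ψ|²-weighted average of x^2: ∫ x^2|ψ|² dx.
Recall ∫₀^∞ x^m e^(−x/β) dx = m!·β^(m+1), the ratio of the moment integral to the normalization integral gives ⟨x²⟩ = 15·a_0^2/2.
With a_0 = 5.628, ⟨x^2⟩ = 237.56.

⟨x^2⟩ ≈ 237.6 pm^2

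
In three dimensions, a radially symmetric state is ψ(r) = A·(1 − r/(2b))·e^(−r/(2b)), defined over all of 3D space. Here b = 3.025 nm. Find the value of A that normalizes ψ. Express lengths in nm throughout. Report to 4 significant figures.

A ≈ 0.03791 nm^(-3/2)

The normalization condition is ∫|ψ|² 4πr² dr = 1 from 0 to ∞.
In 3D with spherical symmetry the volume element is 4πr² dr.
With ∫₀^∞ r^4 e^(−αr) dr = 4!/α^5, carrying out the integral gives A² · 8·π·b^3.
So A² = (8·π·b^3)^(−1).
With b = 3.025: A² = 0.0014374 and A = 0.037913.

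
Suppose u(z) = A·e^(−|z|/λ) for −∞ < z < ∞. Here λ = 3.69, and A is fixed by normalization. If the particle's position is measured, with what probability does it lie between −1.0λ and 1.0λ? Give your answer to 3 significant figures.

P ≈ 0.865

P = ∫_{−1.0λ}^{1.0λ} |u(z)|² dz.
Since A² = 1/(λ), this is the region integral divided by the full normalization integral.
By symmetry take twice the z ≥ 0 contribution in numerator and denominator; the 2's cancel. Substituting t = z/λ, A² and the length scale cancel in the ratio: P = ∫_{0}^{1.0} e^(-2·t) dt / ∫_{0}^{∞} e^(-2·t) dt.
Using ∫ e^(-2·t) dt = -e^(-2·t)/2, the numerator is 1/2 - e^(-2)/2 and the denominator is 1/2.
This works out to P = 0.8647.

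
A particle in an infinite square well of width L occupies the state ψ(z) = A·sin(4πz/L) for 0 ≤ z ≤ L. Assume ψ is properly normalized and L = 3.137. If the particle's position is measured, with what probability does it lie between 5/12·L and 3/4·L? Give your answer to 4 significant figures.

P = ∫_{5/12·L}^{3/4·L} |ψ(z)|² dz.
The normalization integral ∫|ψ|²dz over the whole domain equals L/2·A², and A² cancels in the ratio.
Let u = z/L; then A² and the length scale cancel, so P = ∫_{5/12}^{3/4} sin(4·π·u)^2 du ÷ ∫_{0}^{1} sin(4·π·u)^2 du.
An antiderivative of sin(4·π·u)^2 is u/2 - sin(4·π·u)·cos(4·π·u)/(8·π); evaluating from 5/12 to 3/4 gives -√(3)/(32·π) + 1/6, while the full integral is 1/2.
The result is P = (-√(3)/16 + π/3)/π.

P ≈ 0.2989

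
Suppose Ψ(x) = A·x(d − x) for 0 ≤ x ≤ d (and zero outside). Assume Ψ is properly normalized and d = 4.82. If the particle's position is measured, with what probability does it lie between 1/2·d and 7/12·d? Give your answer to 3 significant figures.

P ≈ 0.153

The probability is P = ∫ |Ψ|² dx over [1/2·d, 7/12·d].
The normalization integral ∫|Ψ|²dx over the whole domain equals d^5/30·A², and A² cancels in the ratio.
In terms of u = x/d (A² and the length scale cancel between numerator and denominator), P = [∫_{1/2}^{7/12} u^2·(1 - u)^2 du] / [∫_{0}^{1} u^2·(1 - u)^2 du].
With ∫ u^2·(1 - u)^2 du = u^3·(6·u^2 - 15·u + 10)/30 + C, the region integral is ≈ 0.0051127 and the full one is 1/30.
This works out to P = 0.1534.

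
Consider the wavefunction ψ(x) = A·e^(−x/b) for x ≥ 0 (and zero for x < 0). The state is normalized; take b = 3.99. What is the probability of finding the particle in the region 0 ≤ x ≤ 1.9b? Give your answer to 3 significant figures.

P ≈ 0.978

The probability is P = ∫ |ψ|² dx over [0, 1.9b].
The normalization integral ∫|ψ|²dx over the whole domain equals b/2·A², and A² cancels in the ratio.
In terms of u = x/b (A² and the length scale cancel between numerator and denominator), P = [∫_{0}^{1.9} e^(-2·u) du] / [∫_{0}^{∞} e^(-2·u) du].
With ∫ e^(-2·u) du = -e^(-2·u)/2 + C, the region integral is 1/2 - e^(-19/5)/2 and the full one is 1/2.
Taking the ratio, P = 0.9776.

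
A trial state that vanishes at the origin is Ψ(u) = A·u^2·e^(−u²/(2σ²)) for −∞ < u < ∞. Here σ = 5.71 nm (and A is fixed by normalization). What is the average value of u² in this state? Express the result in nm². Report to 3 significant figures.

By definition ⟨u²⟩ = ∫ u^2 |Ψ(u)|² du.
The ratio of the moment integral to the normalization integral gives ⟨u²⟩ = 5·σ^2/2.
With σ = 5.71, ⟨u^2⟩ = 81.51.

⟨u^2⟩ ≈ 81.5 nm^2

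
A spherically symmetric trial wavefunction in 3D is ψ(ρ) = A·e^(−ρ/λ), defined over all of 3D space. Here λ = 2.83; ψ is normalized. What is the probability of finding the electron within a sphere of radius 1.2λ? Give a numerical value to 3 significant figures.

P ≈ 0.430

P = ∫ |ψ|² 4πρ² dρ over ρ ≤ 1.2λ.
The full normalization integral is A²·[π·λ^3] = 1, fixing A².
Substituting u = ρ/λ, A², 4π and the length scale all cancel in the ratio: P = ∫_{0}^{1.2} u^2·e^(-2·u) du / ∫_{0}^{∞} u^2·e^(-2·u) du.
Using ∫ u^2·e^(-2·u) du = -(2·u^2 + 2·u + 1)·e^(-2·u)/4, the numerator is 1/4 - 157·e^(-12/5)/100 and the denominator is 1/4.
Taking the ratio yields P = 0.4303.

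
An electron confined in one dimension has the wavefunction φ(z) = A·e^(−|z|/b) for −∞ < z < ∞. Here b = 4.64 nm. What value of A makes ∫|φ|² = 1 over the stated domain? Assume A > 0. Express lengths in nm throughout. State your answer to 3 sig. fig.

Require ∫ |φ|² dz = 1 over the whole domain.
The integral (without the A² prefactor) comes out to b.
Setting this equal to 1 gives A² = 1/(b).
Substituting b = 4.64 gives A² = 0.2155, so A = 0.4642.

A ≈ 0.464 nm^(-1/2)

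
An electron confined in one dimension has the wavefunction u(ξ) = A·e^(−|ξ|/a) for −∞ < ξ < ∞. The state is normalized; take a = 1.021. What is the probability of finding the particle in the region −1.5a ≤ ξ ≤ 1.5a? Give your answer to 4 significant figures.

P ≈ 0.9502

P = ∫_{−1.5a}^{1.5a} |u(ξ)|² dξ.
With A² fixed by ∫|u|² = 1, i.e. A² = (a)^(−1), substitute and integrate.
By symmetry take twice the ξ ≥ 0 contribution in numerator and denominator; the 2's cancel. In terms of t = ξ/a (A² and the length scale cancel between numerator and denominator), P = [∫_{0}^{1.5} e^(-2·t) dt] / [∫_{0}^{∞} e^(-2·t) dt].
Using ∫ e^(-2·t) dt = -e^(-2·t)/2, the numerator is 1/2 - e^(-3)/2 and the denominator is 1/2.
Evaluating gives P = 0.95021.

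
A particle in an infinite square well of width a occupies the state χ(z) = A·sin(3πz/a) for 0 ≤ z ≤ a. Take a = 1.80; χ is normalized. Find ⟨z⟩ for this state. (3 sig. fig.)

⟨z⟩ ≈ 0.900

By definition ⟨z⟩ = ∫ z |χ(z)|² dz.
Since the A² factors cancel between numerator and denominator, ⟨z⟩ = a/2.
With a = 1.80, ⟨z⟩ = 0.9000.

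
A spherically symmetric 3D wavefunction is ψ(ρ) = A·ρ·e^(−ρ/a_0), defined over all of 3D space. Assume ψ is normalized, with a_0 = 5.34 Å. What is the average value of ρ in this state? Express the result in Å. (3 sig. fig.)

⟨ρ⟩ ≈ 13.4 Å

The expectation value is the |ψ|²-weighted average of ρ: ∫ ρ|ψ|² 4πρ² dρ.
With ∫₀^∞ ρ^5 e^(−αρ) dρ = 5!/α^6, since the A² factors cancel between numerator and denominator, ⟨ρ⟩ = 5·a_0/2.
Putting a_0 = 5.34 gives 13.35.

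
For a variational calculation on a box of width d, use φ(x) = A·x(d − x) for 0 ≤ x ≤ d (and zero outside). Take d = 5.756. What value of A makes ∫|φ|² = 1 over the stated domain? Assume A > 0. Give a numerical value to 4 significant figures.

We need A² ∫|f|² dx = 1, taking the integral from 0 to d.
Expanding the polynomial and integrating term by term, the integral (without the A² prefactor) comes out to d^5/30.
Plugging in d = 5.756 yields A = 0.068906.

A ≈ 0.06891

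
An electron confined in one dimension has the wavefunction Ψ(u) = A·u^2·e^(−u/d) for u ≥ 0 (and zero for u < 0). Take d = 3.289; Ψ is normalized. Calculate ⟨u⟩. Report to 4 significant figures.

⟨u⟩ ≈ 8.223

The expectation value is the |Ψ|²-weighted average of u: ∫ u|Ψ|² du.
Using ∫₀^∞ uⁿ e^(−αu) du = n!/αⁿ⁺¹, the ratio of the moment integral to the normalization integral gives ⟨u⟩ = 5·d/2.
With d = 3.289, ⟨u⟩ = 8.2225.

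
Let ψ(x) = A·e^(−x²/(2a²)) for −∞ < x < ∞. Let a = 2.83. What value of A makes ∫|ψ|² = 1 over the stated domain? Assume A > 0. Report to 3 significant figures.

A ≈ 0.446

We need A² ∫|f|² dx = 1, taking the integral from −∞ to ∞.
Using the Gaussian integral ∫_{−∞}^{∞} e^(−αx²) dx = √(π/α), the integral (without the A² prefactor) comes out to √(π)·a.
So A² = (√(π)·a)^(−1).
Substituting a = 2.83 gives A² = 0.1994, so A = 0.4465.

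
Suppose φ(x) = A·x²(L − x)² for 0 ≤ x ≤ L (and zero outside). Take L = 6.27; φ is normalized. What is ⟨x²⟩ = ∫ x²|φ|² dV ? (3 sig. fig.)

By definition ⟨x²⟩ = ∫ x^2 |φ(x)|² dx.
Expanding the polynomial and integrating term by term, evaluating both integrals, ⟨x²⟩ = 3·L^2/11.
With L = 6.27, ⟨x^2⟩ = 10.72.

⟨x^2⟩ ≈ 10.7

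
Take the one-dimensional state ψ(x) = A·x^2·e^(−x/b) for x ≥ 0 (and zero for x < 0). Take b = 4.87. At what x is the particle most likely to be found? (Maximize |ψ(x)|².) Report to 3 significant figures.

x ≈ 9.74

The maximum of |ψ(x)|² occurs where its derivative vanishes.
Solving yields x = 2·b.
With b = 4.87, the most probable position is 9.740.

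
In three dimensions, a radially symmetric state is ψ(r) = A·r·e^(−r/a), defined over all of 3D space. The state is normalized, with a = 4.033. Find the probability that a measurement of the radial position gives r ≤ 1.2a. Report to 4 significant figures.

With dV = 4πr²dr, the probability is ∫|ψ|² dV over r ≤ 1.2a.
Normalization gives A² = 1/(3·π·a^5).
In terms of u = r/a (A², 4π and the length scale all cancel between numerator and denominator), P = [∫_{0}^{1.2} u^4·e^(-2·u) du] / [∫_{0}^{∞} u^4·e^(-2·u) du].
With ∫ u^4·e^(-2·u) du = -(u^4/2 + u^3 + 3·u^2/2 + 3·u/2 + 3/4)·e^(-2·u) + C, the region integral is ≈ 0.0719014 and the full one is 3/4.
The region integral divided by the full integral gives P = 0.095869.

P ≈ 0.09587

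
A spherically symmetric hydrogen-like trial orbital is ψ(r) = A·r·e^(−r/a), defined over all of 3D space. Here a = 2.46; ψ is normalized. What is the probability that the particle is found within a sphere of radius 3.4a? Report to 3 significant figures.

P ≈ 0.808

P = ∫ |ψ|² 4πr² dr over r ≤ 3.4a.
A² is fixed by ∫₀^∞ 4πr²|ψ|² dr = 1, i.e. A² = (3·π·a^5)^(−1).
In terms of u = r/a (A², 4π and the length scale all cancel between numerator and denominator), P = [∫_{0}^{3.4} u^4·e^(-2·u) du] / [∫_{0}^{∞} u^4·e^(-2·u) du].
Using ∫ u^4·e^(-2·u) du = -(u^4/2 + u^3 + 3·u^2/2 + 3·u/2 + 3/4)·e^(-2·u), the numerator is ≈ 0.60598 and the denominator is 3/4.
The region integral divided by the full integral gives P = 0.8080.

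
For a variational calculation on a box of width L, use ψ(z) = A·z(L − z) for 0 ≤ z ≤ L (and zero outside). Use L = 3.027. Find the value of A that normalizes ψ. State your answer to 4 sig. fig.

A ≈ 0.3436

The normalization condition is ∫|ψ|² dz = 1 from 0 to L.
Carrying out the integral gives A² · L^5/30.
So A² = (L^5/30)^(−1).
With L = 3.027: A² = 0.11805 and A = 0.34358.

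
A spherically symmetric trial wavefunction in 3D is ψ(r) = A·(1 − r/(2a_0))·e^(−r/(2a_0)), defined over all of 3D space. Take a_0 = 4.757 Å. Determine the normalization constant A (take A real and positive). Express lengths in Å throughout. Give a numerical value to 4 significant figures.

We need A² ∫|f|² 4πr² dr = 1, taking the integral from 0 to ∞.
(Spherical symmetry: dV = 4πr² dr.)
The integral (without the A² prefactor) comes out to 8·π·a_0^3.
Plugging in a_0 = 4.757 yields A = 0.019226.

A ≈ 0.01923 Å^(-3/2)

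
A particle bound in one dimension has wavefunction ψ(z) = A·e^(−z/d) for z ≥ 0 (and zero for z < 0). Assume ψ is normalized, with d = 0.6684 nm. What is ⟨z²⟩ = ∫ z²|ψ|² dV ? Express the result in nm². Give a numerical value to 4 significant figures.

⟨z²⟩ = ∫ z^2 |ψ|² dz over the full domain.
Evaluating both integrals, ⟨z²⟩ = d^2/2.
With d = 0.6684, ⟨z^2⟩ = 0.22338.

⟨z^2⟩ ≈ 0.2234 nm^2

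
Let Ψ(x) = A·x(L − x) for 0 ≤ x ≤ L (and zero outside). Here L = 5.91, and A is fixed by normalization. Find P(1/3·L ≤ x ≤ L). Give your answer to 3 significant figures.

|Ψ|² is the probability density, so P = ∫_{1/3·L}^{L} |Ψ|² dx.
The normalization integral ∫|Ψ|²dx over the whole domain equals L^5/30·A², and A² cancels in the ratio.
Let u = x/L; then A² and the length scale cancel, so P = ∫_{1/3}^{1} u^2·(1 - u)^2 du ÷ ∫_{0}^{1} u^2·(1 - u)^2 du.
With ∫ u^2·(1 - u)^2 du = u^3·(6·u^2 - 15·u + 10)/30 + C, the region integral is 32/1215 and the full one is 1/30.
This works out to P = 64/81.

P ≈ 0.790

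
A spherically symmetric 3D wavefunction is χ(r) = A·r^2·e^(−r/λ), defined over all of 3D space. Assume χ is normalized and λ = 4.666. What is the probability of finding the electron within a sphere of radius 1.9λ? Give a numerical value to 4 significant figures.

Integrate the radial probability density 4πr²|χ|² over r ≤ 1.9λ.
The full normalization integral is A²·[45·π·λ^7/2] = 1, fixing A².
Substituting u = r/λ, A², 4π and the length scale all cancel in the ratio: P = ∫_{0}^{1.9} u^6·e^(-2·u) du / ∫_{0}^{∞} u^6·e^(-2·u) du.
Using ∫ u^6·e^(-2·u) du = -(4·u^6 + 12·u^5 + 30·u^4 + 60·u^3 + 90·u^2 + 90·u + 45)·e^(-2·u)/8, the numerator is ≈ 0.511270 and the denominator is 45/8.
This evaluates to P = 0.090892.

P ≈ 0.09089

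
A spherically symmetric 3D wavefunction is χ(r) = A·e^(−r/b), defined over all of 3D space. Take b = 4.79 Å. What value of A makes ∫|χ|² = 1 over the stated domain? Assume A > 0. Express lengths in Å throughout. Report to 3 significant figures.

A ≈ 0.0538 Å^(-3/2)

Require ∫ |χ|² 4πr² dr = 1 over the whole domain.
∫|χ|² 4πr² dr = A²·(π·b^3).
Substituting b = 4.79 gives A² = 0.002896, so A = 0.05382.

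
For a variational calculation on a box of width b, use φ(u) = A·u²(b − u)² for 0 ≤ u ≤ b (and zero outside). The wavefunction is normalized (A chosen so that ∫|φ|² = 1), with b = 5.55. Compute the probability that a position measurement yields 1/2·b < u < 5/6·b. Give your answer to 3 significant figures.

P ≈ 0.491

The probability is P = ∫ |φ|² du over [1/2·b, 5/6·b].
With A² fixed by ∫|φ|² = 1, i.e. A² = (b^9/630)^(−1), substitute and integrate.
Substituting t = u/b, A² and the length scale cancel in the ratio: P = ∫_{1/2}^{5/6} t^4·(1 - t)^4 dt / ∫_{0}^{1} t^4·(1 - t)^4 dt.
Using ∫ t^4·(1 - t)^4 dt = t^5·(70·t^4 - 315·t^3 + 540·t^2 - 420·t + 126)/630, the numerator is ≈ 0.00077944 and the denominator is 1/630.
This works out to P = 0.4910.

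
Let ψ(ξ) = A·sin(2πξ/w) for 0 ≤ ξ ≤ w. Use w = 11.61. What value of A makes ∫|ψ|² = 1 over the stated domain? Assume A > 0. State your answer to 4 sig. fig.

Normalization requires ∫|ψ|² dξ = 1, integrated from 0 to w.
Using sin²θ = (1 − cos 2θ)/2, the integral (without the A² prefactor) comes out to w/2.
Plugging in w = 11.61 yields A = 0.41505.

A ≈ 0.4150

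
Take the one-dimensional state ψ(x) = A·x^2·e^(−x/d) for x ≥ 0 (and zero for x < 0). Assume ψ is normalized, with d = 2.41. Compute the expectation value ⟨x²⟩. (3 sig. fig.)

⟨x^2⟩ ≈ 43.6

By definition ⟨x²⟩ = ∫ x^2 |ψ(x)|² dx.
Recall ∫₀^∞ x^m e^(−x/β) dx = m!·β^(m+1), evaluating both integrals, ⟨x²⟩ = 15·d^2/2.
Putting d = 2.41 gives 43.56.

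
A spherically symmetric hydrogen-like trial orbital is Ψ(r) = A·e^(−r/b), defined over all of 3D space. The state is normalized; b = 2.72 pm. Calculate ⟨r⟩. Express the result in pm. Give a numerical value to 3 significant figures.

⟨r⟩ ≈ 4.08 pm

The expectation value is the |Ψ|²-weighted average of r: ∫ r|Ψ|² 4πr² dr.
Using ∫₀^∞ rⁿ e^(−αr) dr = n!/αⁿ⁺¹, evaluating both integrals, ⟨r⟩ = 3·b/2.
With b = 2.72, ⟨r⟩ = 4.080.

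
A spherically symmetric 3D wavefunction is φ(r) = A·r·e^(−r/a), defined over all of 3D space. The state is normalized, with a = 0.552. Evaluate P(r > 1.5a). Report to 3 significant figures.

Integrate the radial probability density 4πr²|φ|² over r > 1.5a.
The full normalization integral is A²·[3·π·a^5] = 1, fixing A².
Substituting u = r/a, A², 4π and the length scale all cancel in the ratio: P = ∫_{1.5}^{∞} u^4·e^(-2·u) du / ∫_{0}^{∞} u^4·e^(-2·u) du.
An antiderivative of u^4·e^(-2·u) is -(u^4/2 + u^3 + 3·u^2/2 + 3·u/2 + 3/4)·e^(-2·u); evaluating from 1.5 to ∞ gives 393·e^(-3)/32, while the full integral is 3/4.
Taking the ratio yields P = 0.8153.

P ≈ 0.815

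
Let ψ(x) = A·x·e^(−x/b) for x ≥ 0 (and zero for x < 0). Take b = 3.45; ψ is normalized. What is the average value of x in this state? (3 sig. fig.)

The expectation value is the |ψ|²-weighted average of x: ∫ x|ψ|² dx.
Recall ∫₀^∞ x^m e^(−x/β) dx = m!·β^(m+1), evaluating both integrals, ⟨x⟩ = 3·b/2.
Putting b = 3.45 gives 5.175.

⟨x⟩ ≈ 5.18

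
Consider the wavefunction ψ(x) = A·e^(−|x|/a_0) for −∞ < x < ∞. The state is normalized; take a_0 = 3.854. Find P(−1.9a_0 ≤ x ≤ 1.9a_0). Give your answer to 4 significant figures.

P ≈ 0.9776

P = ∫_{−1.9a_0}^{1.9a_0} |ψ(x)|² dx.
With A² fixed by ∫|ψ|² = 1, i.e. A² = (a_0)^(−1), substitute and integrate.
Both integrals are even about x = 0, so only the x ≥ 0 halves are needed (the factors of 2 cancel). Substituting u = x/a_0, A² and the length scale cancel in the ratio: P = ∫_{0}^{1.9} e^(-2·u) du / ∫_{0}^{∞} e^(-2·u) du.
An antiderivative of e^(-2·u) is -e^(-2·u)/2; evaluating from 0 to 1.9 gives 1/2 - e^(-19/5)/2, while the full integral is 1/2.
This works out to P = 0.97763.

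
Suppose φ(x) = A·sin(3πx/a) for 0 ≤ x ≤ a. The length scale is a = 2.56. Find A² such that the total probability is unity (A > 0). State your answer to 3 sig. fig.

A^2 ≈ 0.781

The normalization condition is ∫|φ|² dx = 1 from 0 to a.
With ∫₀^a sin²(nπx/a) dx = a/2, ∫|φ|² dx = A²·(a/2).
Setting this equal to 1 gives A² = 1/(a/2).
With a = 2.56: A² = 0.7813 and A = 0.8839.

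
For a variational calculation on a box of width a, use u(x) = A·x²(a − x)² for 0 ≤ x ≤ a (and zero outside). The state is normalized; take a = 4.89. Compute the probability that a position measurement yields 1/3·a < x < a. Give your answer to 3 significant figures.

P ≈ 0.855

|u|² is the probability density, so P = ∫_{1/3·a}^{a} |u|² dx.
Since A² = 1/(a^9/630), this is the region integral divided by the full normalization integral.
Substituting t = x/a, A² and the length scale cancel in the ratio: P = ∫_{1/3}^{1} t^4·(1 - t)^4 dt / ∫_{0}^{1} t^4·(1 - t)^4 dt.
With ∫ t^4·(1 - t)^4 dt = t^5·(70·t^4 - 315·t^3 + 540·t^2 - 420·t + 126)/630 + C, the region integral is ≈ 0.0013574 and the full one is 1/630.
The result is P = 0.8552.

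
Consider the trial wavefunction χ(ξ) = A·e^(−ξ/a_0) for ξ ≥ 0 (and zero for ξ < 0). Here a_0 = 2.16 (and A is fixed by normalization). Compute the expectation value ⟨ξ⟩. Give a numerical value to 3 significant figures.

⟨ξ⟩ = ∫ ξ |χ|² dξ over the full domain.
With ∫₀^∞ ξ^1 e^(−αξ) dξ = 1!/α^2, the ratio of the moment integral to the normalization integral gives ⟨ξ⟩ = a_0/2.
Putting a_0 = 2.16 gives 1.080.

⟨ξ⟩ ≈ 1.08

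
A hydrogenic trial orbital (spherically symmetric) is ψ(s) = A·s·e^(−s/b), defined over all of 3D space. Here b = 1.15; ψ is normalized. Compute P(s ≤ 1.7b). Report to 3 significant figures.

P ≈ 0.256

With dV = 4πs²ds, the probability is ∫|ψ|² dV over s ≤ 1.7b.
A² is fixed by ∫₀^∞ 4πs²|ψ|² ds = 1, i.e. A² = (3·π·b^5)^(−1).
In terms of u = s/b (A², 4π and the length scale all cancel between numerator and denominator), P = [∫_{0}^{1.7} u^4·e^(-2·u) du] / [∫_{0}^{∞} u^4·e^(-2·u) du].
An antiderivative of u^4·e^(-2·u) is -(u^4/2 + u^3 + 3·u^2/2 + 3·u/2 + 3/4)·e^(-2·u); evaluating from 0 to 1.7 gives ≈ 0.19186, while the full integral is 3/4.
Taking the ratio yields P = 0.2558.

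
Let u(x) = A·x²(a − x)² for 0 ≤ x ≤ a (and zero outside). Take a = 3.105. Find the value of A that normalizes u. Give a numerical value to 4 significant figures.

Normalization requires ∫|u|² dx = 1, integrated from 0 to a.
Expanding the polynomial and integrating term by term, ∫|u|² dx = A²·(a^9/630).
Hence A² = 1/[a^9/630].
Plugging in a = 3.105 yields A = 0.15325.

A ≈ 0.1532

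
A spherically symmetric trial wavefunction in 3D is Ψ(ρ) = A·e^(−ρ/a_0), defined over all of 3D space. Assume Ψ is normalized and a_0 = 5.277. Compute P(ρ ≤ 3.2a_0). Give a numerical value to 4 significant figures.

P ≈ 0.9537

Integrate the radial probability density 4πρ²|Ψ|² over ρ ≤ 3.2a_0.
Normalization gives A² = 1/(π·a_0^3).
In terms of u = ρ/a_0 (A², 4π and the length scale all cancel between numerator and denominator), P = [∫_{0}^{3.2} u^2·e^(-2·u) du] / [∫_{0}^{∞} u^2·e^(-2·u) du].
An antiderivative of u^2·e^(-2·u) is -(2·u^2 + 2·u + 1)·e^(-2·u)/4; evaluating from 0 to 3.2 gives 1/4 - 697·e^(-32/5)/100, while the full integral is 1/4.
The region integral divided by the full integral gives P = 0.95368.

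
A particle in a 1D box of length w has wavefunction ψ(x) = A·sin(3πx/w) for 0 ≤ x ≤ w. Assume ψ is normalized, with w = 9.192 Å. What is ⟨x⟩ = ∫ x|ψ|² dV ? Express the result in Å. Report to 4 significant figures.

⟨x⟩ ≈ 4.596 Å

The expectation value is the |ψ|²-weighted average of x: ∫ x|ψ|² dx.
Using sin²θ = (1 − cos 2θ)/2, since the A² factors cancel between numerator and denominator, ⟨x⟩ = w/2.
With w = 9.192, ⟨x⟩ = 4.5960.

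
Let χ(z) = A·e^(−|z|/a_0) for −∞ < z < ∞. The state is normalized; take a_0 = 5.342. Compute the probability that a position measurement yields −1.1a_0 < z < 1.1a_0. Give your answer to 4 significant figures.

P ≈ 0.8892

The probability is P = ∫ |χ|² dz over [−1.1a_0, 1.1a_0].
Since A² = 1/(a_0), this is the region integral divided by the full normalization integral.
Both integrals are even about z = 0, so only the z ≥ 0 halves are needed (the factors of 2 cancel). In terms of u = z/a_0 (A² and the length scale cancel between numerator and denominator), P = [∫_{0}^{1.1} e^(-2·u) du] / [∫_{0}^{∞} e^(-2·u) du].
With ∫ e^(-2·u) du = -e^(-2·u)/2 + C, the region integral is 1/2 - e^(-11/5)/2 and the full one is 1/2.
Taking the ratio, P = 0.88920.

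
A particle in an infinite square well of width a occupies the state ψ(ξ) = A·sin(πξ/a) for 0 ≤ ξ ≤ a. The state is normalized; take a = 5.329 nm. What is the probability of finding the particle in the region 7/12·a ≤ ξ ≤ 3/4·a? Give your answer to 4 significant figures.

|ψ|² is the probability density, so P = ∫_{7/12·a}^{3/4·a} |ψ|² dξ.
The normalization integral ∫|ψ|²dξ over the whole domain equals a/2·A², and A² cancels in the ratio.
Let u = ξ/a; then A² and the length scale cancel, so P = ∫_{7/12}^{3/4} sin(π·u)^2 du ÷ ∫_{0}^{1} sin(π·u)^2 du.
An antiderivative of sin(π·u)^2 is u/2 - sin(2·π·u)/(4·π); evaluating from 7/12 to 3/4 gives 1/(8·π) + 1/12, while the full integral is 1/2.
Taking the ratio, P = (3 + 2·π)/(12·π).

P ≈ 0.2462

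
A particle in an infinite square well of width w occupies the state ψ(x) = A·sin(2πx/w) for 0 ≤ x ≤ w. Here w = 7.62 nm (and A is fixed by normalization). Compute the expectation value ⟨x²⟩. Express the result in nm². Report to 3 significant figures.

By definition ⟨x²⟩ = ∫ x^2 |ψ(x)|² dx.
The ratio of the moment integral to the normalization integral gives ⟨x²⟩ = -w^2/(8·π^2) + w^2/3.
With w = 7.62, ⟨x^2⟩ = 18.62.

⟨x^2⟩ ≈ 18.6 nm^2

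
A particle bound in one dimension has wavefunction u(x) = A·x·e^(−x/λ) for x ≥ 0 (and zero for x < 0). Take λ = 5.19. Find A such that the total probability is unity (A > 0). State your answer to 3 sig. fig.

Normalization requires ∫|u|² dx = 1, integrated from 0 to ∞.
Recall ∫₀^∞ x^m e^(−x/β) dx = m!·β^(m+1), with u = A·x·e^(−x/λ), the integral evaluates to A²·[λ^3/4].
Plugging in λ = 5.19 yields A = 0.1692.

A ≈ 0.169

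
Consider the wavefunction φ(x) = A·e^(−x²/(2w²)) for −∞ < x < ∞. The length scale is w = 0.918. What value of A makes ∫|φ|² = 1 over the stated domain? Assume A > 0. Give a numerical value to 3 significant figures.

Normalization requires ∫|φ|² dx = 1, integrated from −∞ to ∞.
With ∫_{−∞}^{∞} x^(2m) e^(−αx²) dx = (2m−1)!!·√π / (2^m α^(m+1/2)), the integral (without the A² prefactor) comes out to √(π)·w.
Setting this equal to 1 gives A² = 1/(√(π)·w).
Plugging in w = 0.918 yields A = 0.7840.

A ≈ 0.784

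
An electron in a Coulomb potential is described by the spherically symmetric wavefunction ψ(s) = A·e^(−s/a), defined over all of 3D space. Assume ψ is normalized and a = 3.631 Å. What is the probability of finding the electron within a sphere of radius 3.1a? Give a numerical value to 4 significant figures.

P ≈ 0.9464

With dV = 4πs²ds, the probability is ∫|ψ|² dV over s ≤ 3.1a.
The full normalization integral is A²·[π·a^3] = 1, fixing A².
In terms of u = s/a (A², 4π and the length scale all cancel between numerator and denominator), P = [∫_{0}^{3.1} u^2·e^(-2·u) du] / [∫_{0}^{∞} u^2·e^(-2·u) du].
Using ∫ u^2·e^(-2·u) du = -(2·u^2 + 2·u + 1)·e^(-2·u)/4, the numerator is 1/4 - 1321·e^(-31/5)/200 and the denominator is 1/4.
The region integral divided by the full integral gives P = 0.94638.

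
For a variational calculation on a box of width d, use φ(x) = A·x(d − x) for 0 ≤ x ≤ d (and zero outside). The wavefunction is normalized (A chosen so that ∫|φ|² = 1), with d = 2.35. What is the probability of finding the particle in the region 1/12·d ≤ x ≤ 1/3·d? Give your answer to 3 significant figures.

P = ∫_{1/12·d}^{1/3·d} |φ(x)|² dx.
With A² fixed by ∫|φ|² = 1, i.e. A² = (d^5/30)^(−1), substitute and integrate.
Let u = x/d; then A² and the length scale cancel, so P = ∫_{1/12}^{1/3} u^2·(1 - u)^2 du ÷ ∫_{0}^{1} u^2·(1 - u)^2 du.
An antiderivative of u^2·(1 - u)^2 is u^3·(6·u^2 - 15·u + 10)/30; evaluating from 1/12 to 1/3 gives ≈ 0.0068263, while the full integral is 1/30.
Taking the ratio, P = 0.2048.

P ≈ 0.205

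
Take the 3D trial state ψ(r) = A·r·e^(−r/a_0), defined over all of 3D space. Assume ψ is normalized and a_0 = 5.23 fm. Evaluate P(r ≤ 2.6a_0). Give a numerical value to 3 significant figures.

P ≈ 0.594

P = ∫ |ψ|² 4πr² dr over r ≤ 2.6a_0.
The full normalization integral is A²·[3·π·a_0^5] = 1, fixing A².
Substituting u = r/a_0, A², 4π and the length scale all cancel in the ratio: P = ∫_{0}^{2.6} u^4·e^(-2·u) du / ∫_{0}^{∞} u^4·e^(-2·u) du.
An antiderivative of u^4·e^(-2·u) is -(u^4/2 + u^3 + 3·u^2/2 + 3·u/2 + 3/4)·e^(-2·u); evaluating from 0 to 2.6 gives ≈ 0.44540, while the full integral is 3/4.
The region integral divided by the full integral gives P = 0.5939.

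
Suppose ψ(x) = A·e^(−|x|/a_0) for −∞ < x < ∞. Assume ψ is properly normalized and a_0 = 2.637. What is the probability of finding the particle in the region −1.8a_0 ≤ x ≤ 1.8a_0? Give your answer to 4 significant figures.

P = ∫_{−1.8a_0}^{1.8a_0} |ψ(x)|² dx.
The normalization integral ∫|ψ|²dx over the whole domain equals a_0·A², and A² cancels in the ratio.
Both integrals are even about x = 0, so only the x ≥ 0 halves are needed (the factors of 2 cancel). Let u = x/a_0; then A² and the length scale cancel, so P = ∫_{0}^{1.8} e^(-2·u) du ÷ ∫_{0}^{∞} e^(-2·u) du.
With ∫ e^(-2·u) du = -e^(-2·u)/2 + C, the region integral is 1/2 - e^(-18/5)/2 and the full one is 1/2.
Evaluating gives P = 0.97268.

P ≈ 0.9727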